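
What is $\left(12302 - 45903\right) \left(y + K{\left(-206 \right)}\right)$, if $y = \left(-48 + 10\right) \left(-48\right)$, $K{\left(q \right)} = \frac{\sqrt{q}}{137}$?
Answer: $-61288224 - \frac{33601 i \sqrt{206}}{137} \approx -6.1288 \cdot 10^{7} - 3520.2 i$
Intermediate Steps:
$K{\left(q \right)} = \frac{\sqrt{q}}{137}$
$y = 1824$ ($y = \left(-38\right) \left(-48\right) = 1824$)
$\left(12302 - 45903\right) \left(y + K{\left(-206 \right)}\right) = \left(12302 - 45903\right) \left(1824 + \frac{\sqrt{-206}}{137}\right) = - 33601 \left(1824 + \frac{i \sqrt{206}}{137}\right) = -61288224 - \frac{33601 i \sqrt{206}}{137}$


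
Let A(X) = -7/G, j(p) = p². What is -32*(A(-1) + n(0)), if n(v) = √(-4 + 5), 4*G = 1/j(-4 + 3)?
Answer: 864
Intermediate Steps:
G = ¼ (G = 1/(4*((-4 + 3)²)) = 1/(4*((-1)²)) = (¼)/1 = (¼)*1 = ¼ ≈ 0.25000)
n(v) = 1 (n(v) = √1 = 1)
A(X) = -28 (A(X) = -7/¼ = -7*4 = -28)
-32*(A(-1) + n(0)) = -32*(-28 + 1) = -32*(-27) = 864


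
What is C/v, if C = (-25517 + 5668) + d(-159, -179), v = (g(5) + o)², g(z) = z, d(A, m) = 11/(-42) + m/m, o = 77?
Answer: -833627/282408 ≈ -2.9519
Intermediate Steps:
d(A, m) = 31/42 (d(A, m) = 11*(-1/42) + 1 = -11/42 + 1 = 31/42)
v = 6724 (v = (5 + 77)² = 82² = 6724)
C = -833627/42 (C = (-25517 + 5668) + 31/42 = -19849 + 31/42 = -833627/42 ≈ -19848.)
C/v = -833627/42/6724 = -833627/42*1/6724 = -833627/282408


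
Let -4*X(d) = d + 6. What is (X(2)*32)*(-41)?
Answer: 2624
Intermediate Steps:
X(d) = -3/2 - d/4 (X(d) = -(d + 6)/4 = -(6 + d)/4 = -3/2 - d/4)
(X(2)*32)*(-41) = ((-3/2 - ¼*2)*32)*(-41) = ((-3/2 - ½)*32)*(-41) = -2*32*(-41) = -64*(-41) = 2624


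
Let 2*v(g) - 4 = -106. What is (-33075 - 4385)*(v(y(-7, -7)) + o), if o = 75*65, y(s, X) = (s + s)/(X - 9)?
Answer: -180707040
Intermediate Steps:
y(s, X) = 2*s/(-9 + X) (y(s, X) = (2*s)/(-9 + X) = 2*s/(-9 + X))
o = 4875
v(g) = -51 (v(g) = 2 + (1/2)*(-106) = 2 - 53 = -51)
(-33075 - 4385)*(v(y(-7, -7)) + o) = (-33075 - 4385)*(-51 + 4875) = -37460*4824 = -180707040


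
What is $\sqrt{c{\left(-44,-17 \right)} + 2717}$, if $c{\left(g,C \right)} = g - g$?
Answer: $\sqrt{2717} \approx 52.125$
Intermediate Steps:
$c{\left(g,C \right)} = 0$
$\sqrt{c{\left(-44,-17 \right)} + 2717} = \sqrt{0 + 2717} = \sqrt{2717}$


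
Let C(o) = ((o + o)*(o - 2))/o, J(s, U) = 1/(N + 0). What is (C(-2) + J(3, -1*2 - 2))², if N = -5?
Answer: 1681/25 ≈ 67.240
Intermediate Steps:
J(s, U) = -⅕ (J(s, U) = 1/(-5 + 0) = 1/(-5) = -⅕)
C(o) = -4 + 2*o (C(o) = ((2*o)*(-2 + o))/o = (2*o*(-2 + o))/o = -4 + 2*o)
(C(-2) + J(3, -1*2 - 2))² = ((-4 + 2*(-2)) - ⅕)² = ((-4 - 4) - ⅕)² = (-8 - ⅕)² = (-41/5)² = 1681/25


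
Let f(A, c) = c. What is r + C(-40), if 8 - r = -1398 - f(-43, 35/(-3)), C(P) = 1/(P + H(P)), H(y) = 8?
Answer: 133853/96 ≈ 1394.3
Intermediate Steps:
C(P) = 1/(8 + P) (C(P) = 1/(P + 8) = 1/(8 + P))
r = 4183/3 (r = 8 - (-1398 - 35/(-3)) = 8 - (-1398 - 35*(-1)/3) = 8 - (-1398 - 1*(-35/3)) = 8 - (-1398 + 35/3) = 8 - 1*(-4159/3) = 8 + 4159/3 = 4183/3 ≈ 1394.3)
r + C(-40) = 4183/3 + 1/(8 - 40) = 4183/3 + 1/(-32) = 4183/3 - 1/32 = 133853/96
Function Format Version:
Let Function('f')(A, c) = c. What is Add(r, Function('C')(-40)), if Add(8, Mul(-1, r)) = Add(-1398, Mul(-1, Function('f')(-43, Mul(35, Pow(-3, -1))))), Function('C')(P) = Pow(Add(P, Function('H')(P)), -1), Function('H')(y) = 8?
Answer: Rational(133853, 96) ≈ 1394.3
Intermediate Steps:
Function('C')(P) = Pow(Add(8, P), -1) (Function('C')(P) = Pow(Add(P, 8), -1) = Pow(Add(8, P), -1))
r = Rational(4183, 3) (r = Add(8, Mul(-1, Add(-1398, Mul(-1, Mul(35, Pow(-3, -1)))))) = Add(8, Mul(-1, Add(-1398, Mul(-1, Mul(35, Rational(-1, 3)))))) = Add(8, Mul(-1, Add(-1398, Mul(-1, Rational(-35, 3))))) = Add(8, Mul(-1, Add(-1398, Rational(35, 3)))) = Add(8, Mul(-1, Rational(-4159, 3))) = Add(8, Rational(4159, 3)) = Rational(4183, 3) ≈ 1394.3)
Add(r, Function('C')(-40)) = Add(Rational(4183, 3), Pow(Add(8, -40), -1)) = Add(Rational(4183, 3), Pow(-32, -1)) = Add(Rational(4183, 3), Rational(-1, 32)) = Rational(133853, 96)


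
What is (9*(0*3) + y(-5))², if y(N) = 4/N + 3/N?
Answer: 49/25 ≈ 1.9600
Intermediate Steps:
y(N) = 7/N
(9*(0*3) + y(-5))² = (9*(0*3) + 7/(-5))² = (9*0 + 7*(-⅕))² = (0 - 7/5)² = (-7/5)² = 49/25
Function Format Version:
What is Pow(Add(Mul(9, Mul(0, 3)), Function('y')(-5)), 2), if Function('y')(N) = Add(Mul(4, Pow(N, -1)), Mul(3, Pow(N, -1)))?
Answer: Rational(49, 25) ≈ 1.9600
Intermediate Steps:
Function('y')(N) = Mul(7, Pow(N, -1))
Pow(Add(Mul(9, Mul(0, 3)), Function('y')(-5)), 2) = Pow(Add(Mul(9, Mul(0, 3)), Mul(7, Pow(-5, -1))), 2) = Pow(Add(Mul(9, 0), Mul(7, Rational(-1, 5))), 2) = Pow(Add(0, Rational(-7, 5)), 2) = Pow(Rational(-7, 5), 2) = Rational(49, 25)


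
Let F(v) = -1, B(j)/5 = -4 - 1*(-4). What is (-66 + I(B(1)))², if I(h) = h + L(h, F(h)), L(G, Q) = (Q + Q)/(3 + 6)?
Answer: 355216/81 ≈ 4385.4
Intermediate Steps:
B(j) = 0 (B(j) = 5*(-4 - 1*(-4)) = 5*(-4 + 4) = 5*0 = 0)
L(G, Q) = 2*Q/9 (L(G, Q) = (2*Q)/9 = (2*Q)*(⅑) = 2*Q/9)
I(h) = -2/9 + h (I(h) = h + (2/9)*(-1) = h - 2/9 = -2/9 + h)
(-66 + I(B(1)))² = (-66 + (-2/9 + 0))² = (-66 - 2/9)² = (-596/9)² = 355216/81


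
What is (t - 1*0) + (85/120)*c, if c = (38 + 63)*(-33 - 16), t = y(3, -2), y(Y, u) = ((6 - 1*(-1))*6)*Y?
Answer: -81109/24 ≈ -3379.5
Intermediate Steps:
y(Y, u) = 42*Y (y(Y, u) = ((6 + 1)*6)*Y = (7*6)*Y = 42*Y)
t = 126 (t = 42*3 = 126)
c = -4949 (c = 101*(-49) = -4949)
(t - 1*0) + (85/120)*c = (126 - 1*0) + (85/120)*(-4949) = (126 + 0) + (85*(1/120))*(-4949) = 126 + (17/24)*(-4949) = 126 - 84133/24 = -81109/24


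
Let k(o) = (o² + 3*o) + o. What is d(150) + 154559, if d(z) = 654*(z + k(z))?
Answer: 15360059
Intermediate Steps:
k(o) = o² + 4*o
d(z) = 654*z + 654*z*(4 + z) (d(z) = 654*(z + z*(4 + z)) = 654*z + 654*z*(4 + z))
d(150) + 154559 = 654*150*(5 + 150) + 154559 = 654*150*155 + 154559 = 15205500 + 154559 = 15360059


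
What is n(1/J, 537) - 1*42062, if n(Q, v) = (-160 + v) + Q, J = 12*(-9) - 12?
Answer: -5002201/120 ≈ -41685.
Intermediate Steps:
J = -120 (J = -108 - 12 = -120)
n(Q, v) = -160 + Q + v
n(1/J, 537) - 1*42062 = (-160 + 1/(-120) + 537) - 1*42062 = (-160 - 1/120 + 537) - 42062 = 45239/120 - 42062 = -5002201/120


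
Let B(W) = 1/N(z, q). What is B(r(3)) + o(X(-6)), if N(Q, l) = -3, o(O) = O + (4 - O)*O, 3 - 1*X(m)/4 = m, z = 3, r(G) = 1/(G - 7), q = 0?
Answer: -3349/3 ≈ -1116.3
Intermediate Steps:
r(G) = 1/(-7 + G)
X(m) = 12 - 4*m
o(O) = O + O*(4 - O)
B(W) = -⅓ (B(W) = 1/(-3) = -⅓)
B(r(3)) + o(X(-6)) = -⅓ + (12 - 4*(-6))*(5 - (12 - 4*(-6))) = -⅓ + (12 + 24)*(5 - (12 + 24)) = -⅓ + 36*(5 - 1*36) = -⅓ + 36*(5 - 36) = -⅓ + 36*(-31) = -⅓ - 1116 = -3349/3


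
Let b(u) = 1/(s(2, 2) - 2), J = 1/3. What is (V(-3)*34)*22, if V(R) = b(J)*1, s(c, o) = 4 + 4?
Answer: 374/3 ≈ 124.67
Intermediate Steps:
s(c, o) = 8
J = ⅓ ≈ 0.33333
b(u) = ⅙ (b(u) = 1/(8 - 2) = 1/6 = ⅙)
V(R) = ⅙ (V(R) = (⅙)*1 = ⅙)
(V(-3)*34)*22 = ((⅙)*34)*22 = (17/3)*22 = 374/3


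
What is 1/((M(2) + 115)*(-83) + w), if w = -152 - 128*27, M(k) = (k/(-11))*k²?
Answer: -11/144019 ≈ -7.6379e-5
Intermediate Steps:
M(k) = -k³/11 (M(k) = (k*(-1/11))*k² = (-k/11)*k² = -k³/11)
w = -3608 (w = -152 - 3456 = -3608)
1/((M(2) + 115)*(-83) + w) = 1/((-1/11*2³ + 115)*(-83) - 3608) = 1/((-1/11*8 + 115)*(-83) - 3608) = 1/((-8/11 + 115)*(-83) - 3608) = 1/((1257/11)*(-83) - 3608) = 1/(-104331/11 - 3608) = 1/(-144019/11) = -11/144019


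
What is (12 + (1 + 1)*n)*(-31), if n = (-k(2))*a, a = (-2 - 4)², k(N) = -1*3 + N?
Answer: -2604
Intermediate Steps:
k(N) = -3 + N
a = 36 (a = (-6)² = 36)
n = 36 (n = -(-3 + 2)*36 = -1*(-1)*36 = 1*36 = 36)
(12 + (1 + 1)*n)*(-31) = (12 + (1 + 1)*36)*(-31) = (12 + 2*36)*(-31) = (12 + 72)*(-31) = 84*(-31) = -2604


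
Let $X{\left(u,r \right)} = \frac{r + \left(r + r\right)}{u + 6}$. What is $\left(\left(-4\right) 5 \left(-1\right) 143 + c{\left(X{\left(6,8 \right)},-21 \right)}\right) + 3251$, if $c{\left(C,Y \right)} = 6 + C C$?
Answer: $6121$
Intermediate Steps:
$X{\left(u,r \right)} = \frac{3 r}{6 + u}$ ($X{\left(u,r \right)} = \frac{r + 2 r}{6 + u} = \frac{3 r}{6 + u}$)
$c{\left(C,Y \right)} = 6 + C^{2}$
$\left(\left(-4\right) 5 \left(-1\right) 143 + c{\left(X{\left(6,8 \right)},-21 \right)}\right) + 3251 = \left(\left(-4\right) 5 \left(-1\right) 143 + \left(6 + \left(3 \cdot 8 \frac{1}{6 + 6}\right)^{2}\right)\right) + 3251 = \left(\left(-20\right) \left(-1\right) 143 + \left(6 + \left(3 \cdot 8 \cdot \frac{1}{12}\right)^{2}\right)\right) + 3251 = \left(20 \cdot 143 + \left(6 + \left(3 \cdot 8 \cdot \frac{1}{12}\right)^{2}\right)\right) + 3251 = \left(2860 + \left(6 + 2^{2}\right)\right) + 3251 = \left(2860 + \left(6 + 4\right)\right) + 3251 = \left(2860 + 10\right) + 3251 = 2870 + 3251 = 6121$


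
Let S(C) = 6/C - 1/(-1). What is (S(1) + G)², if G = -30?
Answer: 529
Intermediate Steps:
S(C) = 1 + 6/C (S(C) = 6/C - 1*(-1) = 6/C + 1 = 1 + 6/C)
(S(1) + G)² = ((6 + 1)/1 - 30)² = (1*7 - 30)² = (7 - 30)² = (-23)² = 529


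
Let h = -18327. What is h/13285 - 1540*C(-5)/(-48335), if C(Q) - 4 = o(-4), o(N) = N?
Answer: -18327/13285 ≈ -1.3795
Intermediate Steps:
C(Q) = 0 (C(Q) = 4 - 4 = 0)
h/13285 - 1540*C(-5)/(-48335) = -18327/13285 - 1540*0/(-48335) = -18327*1/13285 + 0*(-1/48335) = -18327/13285 + 0 = -18327/13285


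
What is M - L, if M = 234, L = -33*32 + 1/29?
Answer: 37409/29 ≈ 1290.0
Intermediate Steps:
L = -30623/29 (L = -1056 + 1/29 = -30623/29 ≈ -1056.0)
M - L = 234 - 1*(-30623/29) = 234 + 30623/29 = 37409/29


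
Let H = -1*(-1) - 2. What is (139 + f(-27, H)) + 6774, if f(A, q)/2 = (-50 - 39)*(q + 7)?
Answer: 5845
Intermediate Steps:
H = -1 (H = 1 - 2 = -1)
f(A, q) = -1246 - 178*q (f(A, q) = 2*((-50 - 39)*(q + 7)) = 2*(-89*(7 + q)) = 2*(-623 - 89*q) = -1246 - 178*q)
(139 + f(-27, H)) + 6774 = (139 + (-1246 - 178*(-1))) + 6774 = (139 + (-1246 + 178)) + 6774 = (139 - 1068) + 6774 = -929 + 6774 = 5845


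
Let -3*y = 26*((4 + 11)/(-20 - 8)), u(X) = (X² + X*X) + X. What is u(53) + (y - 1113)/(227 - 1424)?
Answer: 95050135/16758 ≈ 5671.9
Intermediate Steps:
u(X) = X + 2*X² (u(X) = (X² + X²) + X = 2*X² + X = X + 2*X²)
y = 65/14 (y = -26*(4 + 11)/(-20 - 8)/3 = -26*15/(-28)/3 = -26*15*(-1/28)/3 = -26*(-15)/(3*28) = -⅓*(-195/14) = 65/14 ≈ 4.6429)
u(53) + (y - 1113)/(227 - 1424) = 53*(1 + 2*53) + (65/14 - 1113)/(227 - 1424) = 53*(1 + 106) - 15517/14/(-1197) = 53*107 - 15517/14*(-1/1197) = 5671 + 15517/16758 = 95050135/16758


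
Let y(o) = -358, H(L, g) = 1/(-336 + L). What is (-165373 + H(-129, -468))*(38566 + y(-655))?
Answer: -979378608256/155 ≈ -6.3186e+9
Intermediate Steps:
(-165373 + H(-129, -468))*(38566 + y(-655)) = (-165373 + 1/(-336 - 129))*(38566 - 358) = (-165373 + 1/(-465))*38208 = (-165373 - 1/465)*38208 = -76898446/465*38208 = -979378608256/155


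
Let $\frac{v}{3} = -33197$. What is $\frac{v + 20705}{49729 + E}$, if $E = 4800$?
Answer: $- \frac{78886}{54529} \approx -1.4467$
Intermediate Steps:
$v = -99591$ ($v = 3 \left(-33197\right) = -99591$)
$\frac{v + 20705}{49729 + E} = \frac{-99591 + 20705}{49729 + 4800} = - \frac{78886}{54529}$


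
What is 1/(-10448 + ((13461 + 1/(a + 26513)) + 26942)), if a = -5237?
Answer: 21276/637322581 ≈ 3.3383e-5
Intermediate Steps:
1/(-10448 + ((13461 + 1/(a + 26513)) + 26942)) = 1/(-10448 + ((13461 + 1/(-5237 + 26513)) + 26942)) = 1/(-10448 + ((13461 + 1/21276) + 26942)) = 1/(-10448 + (286396237/21276 + 26942)) = 1/(-10448 + 859614229/21276) = 1/(637322581/21276) = 21276/637322581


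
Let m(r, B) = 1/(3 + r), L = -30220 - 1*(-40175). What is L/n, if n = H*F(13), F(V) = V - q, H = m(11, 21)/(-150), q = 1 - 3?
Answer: -1393700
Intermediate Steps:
L = 9955 (L = -30220 + 40175 = 9955)
q = -2
H = -1/2100 (H = 1/((3 + 11)*(-150)) = -1/150/14 = (1/14)*(-1/150) = -1/2100 ≈ -0.00047619)
F(V) = 2 + V (F(V) = V - 1*(-2) = V + 2 = 2 + V)
n = -1/140 (n = -(2 + 13)/2100 = -1/2100*15 = -1/140 ≈ -0.0071429)
L/n = 9955/(-1/140) = 9955*(-140) = -1393700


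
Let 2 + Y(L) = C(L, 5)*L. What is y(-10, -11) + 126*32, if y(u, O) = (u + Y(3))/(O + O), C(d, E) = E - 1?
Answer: 4032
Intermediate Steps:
C(d, E) = -1 + E
Y(L) = -2 + 4*L (Y(L) = -2 + (-1 + 5)*L = -2 + 4*L)
y(u, O) = (10 + u)/(2*O) (y(u, O) = (u + (-2 + 4*3))/(O + O) = (u + (-2 + 12))/((2*O)) = (u + 10)*(1/(2*O)) = (10 + u)*(1/(2*O)) = (10 + u)/(2*O))
y(-10, -11) + 126*32 = (½)*(10 - 10)/(-11) + 126*32 = (½)*(-1/11)*0 + 4032 = 0 + 4032 = 4032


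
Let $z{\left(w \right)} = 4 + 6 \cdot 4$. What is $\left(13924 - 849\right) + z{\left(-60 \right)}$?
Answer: $13103$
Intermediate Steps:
$z{\left(w \right)} = 28$ ($z{\left(w \right)} = 4 + 24 = 28$)
$\left(13924 - 849\right) + z{\left(-60 \right)} = \left(13924 - 849\right) + 28 = 13075 + 28 = 13103$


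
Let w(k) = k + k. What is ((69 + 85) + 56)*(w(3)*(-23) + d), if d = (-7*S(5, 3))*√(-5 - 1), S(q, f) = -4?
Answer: -28980 + 5880*I*√6 ≈ -28980.0 + 14403.0*I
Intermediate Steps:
w(k) = 2*k
d = 28*I*√6 (d = (-7*(-4))*√(-5 - 1) = 28*√(-6) = 28*(I*√6) = 28*I*√6 ≈ 68.586*I)
((69 + 85) + 56)*(w(3)*(-23) + d) = ((69 + 85) + 56)*((2*3)*(-23) + 28*I*√6) = (154 + 56)*(6*(-23) + 28*I*√6) = 210*(-138 + 28*I*√6) = -28980 + 5880*I*√6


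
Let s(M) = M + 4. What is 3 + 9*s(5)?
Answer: 84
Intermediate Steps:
s(M) = 4 + M
3 + 9*s(5) = 3 + 9*(4 + 5) = 3 + 9*9 = 3 + 81 = 84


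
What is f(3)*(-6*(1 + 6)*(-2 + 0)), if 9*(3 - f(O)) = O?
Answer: 224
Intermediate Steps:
f(O) = 3 - O/9
f(3)*(-6*(1 + 6)*(-2 + 0)) = (3 - 1/9*3)*(-6*(1 + 6)*(-2 + 0)) = (3 - 1/3)*(-42*(-2)) = 8*(-6*(-14))/3 = (8/3)*84 = 224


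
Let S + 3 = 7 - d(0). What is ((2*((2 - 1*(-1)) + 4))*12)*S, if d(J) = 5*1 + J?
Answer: -168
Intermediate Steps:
d(J) = 5 + J
S = -1 (S = -3 + (7 - (5 + 0)) = -3 + (7 - 1*5) = -3 + (7 - 5) = -3 + 2 = -1)
((2*((2 - 1*(-1)) + 4))*12)*S = ((2*((2 - 1*(-1)) + 4))*12)*(-1) = ((2*((2 + 1) + 4))*12)*(-1) = ((2*(3 + 4))*12)*(-1) = ((2*7)*12)*(-1) = (14*12)*(-1) = 168*(-1) = -168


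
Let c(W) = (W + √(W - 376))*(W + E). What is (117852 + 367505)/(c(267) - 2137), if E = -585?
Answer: -42246929351/7587506365 + 154343526*I*√109/7587506365 ≈ -5.568 + 0.21237*I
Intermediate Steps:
c(W) = (-585 + W)*(W + √(-376 + W)) (c(W) = (W + √(W - 376))*(W - 585) = (W + √(-376 + W))*(-585 + W) = (-585 + W)*(W + √(-376 + W)))
(117852 + 367505)/(c(267) - 2137) = (117852 + 367505)/((267² - 585*267 - 585*√(-376 + 267) + 267*√(-376 + 267)) - 2137) = 485357/((71289 - 156195 - 585*I*√109 + 267*√(-109)) - 2137) = 485357/((71289 - 156195 - 585*I*√109 + 267*(I*√109)) - 2137) = 485357/((71289 - 156195 - 585*I*√109 + 267*I*√109) - 2137) = 485357/((-84906 - 318*I*√109) - 2137) = 485357/(-87043 - 318*I*√109)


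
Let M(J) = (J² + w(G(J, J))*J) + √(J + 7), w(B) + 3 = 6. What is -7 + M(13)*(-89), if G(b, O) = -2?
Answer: -18519 - 178*√5 ≈ -18917.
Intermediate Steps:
w(B) = 3 (w(B) = -3 + 6 = 3)
M(J) = J² + √(7 + J) + 3*J (M(J) = (J² + 3*J) + √(J + 7) = (J² + 3*J) + √(7 + J) = J² + √(7 + J) + 3*J)
-7 + M(13)*(-89) = -7 + (13² + √(7 + 13) + 3*13)*(-89) = -7 + (169 + √20 + 39)*(-89) = -7 + (169 + 2*√5 + 39)*(-89) = -7 + (208 + 2*√5)*(-89) = -7 + (-18512 - 178*√5) = -18519 - 178*√5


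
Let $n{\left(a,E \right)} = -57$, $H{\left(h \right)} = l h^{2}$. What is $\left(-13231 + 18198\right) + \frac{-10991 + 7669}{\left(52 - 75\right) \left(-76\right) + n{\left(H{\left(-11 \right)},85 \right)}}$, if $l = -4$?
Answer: $\frac{8395875}{1691} \approx 4965.0$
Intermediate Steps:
$H{\left(h \right)} = - 4 h^{2}$
$\left(-13231 + 18198\right) + \frac{-10991 + 7669}{\left(52 - 75\right) \left(-76\right) + n{\left(H{\left(-11 \right)},85 \right)}} = \left(-13231 + 18198\right) + \frac{-10991 + 7669}{\left(52 - 75\right) \left(-76\right) - 57} = 4967 - \frac{3322}{\left(-23\right) \left(-76\right) - 57} = 4967 - \frac{3322}{1748 - 57} = 4967 - \frac{3322}{1691} = \frac{8395875}{1691}$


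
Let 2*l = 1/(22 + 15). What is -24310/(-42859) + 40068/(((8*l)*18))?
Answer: 1765025099/85718 ≈ 20591.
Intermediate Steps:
l = 1/74 (l = 1/(2*(22 + 15)) = (½)/37 = (½)*(1/37) = 1/74 ≈ 0.013514)
-24310/(-42859) + 40068/(((8*l)*18)) = -24310/(-42859) + 40068/(((8*(1/74))*18)) = -24310*(-1/42859) + 40068/(((4/37)*18)) = 24310/42859 + 40068/(72/37) = 24310/42859 + 40068*(37/72) = 24310/42859 + 41181/2 = 1765025099/85718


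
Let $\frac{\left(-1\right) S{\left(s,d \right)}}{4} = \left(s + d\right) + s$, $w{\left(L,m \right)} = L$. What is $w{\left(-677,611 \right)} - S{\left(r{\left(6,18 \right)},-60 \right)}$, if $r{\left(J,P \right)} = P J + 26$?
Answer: $155$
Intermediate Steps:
$r{\left(J,P \right)} = 26 + J P$ ($r{\left(J,P \right)} = J P + 26 = 26 + J P$)
$S{\left(s,d \right)} = - 8 s - 4 d$ ($S{\left(s,d \right)} = - 4 \left(\left(s + d\right) + s\right) = - 4 \left(\left(d + s\right) + s\right) = - 4 \left(d + 2 s\right) = - 8 s - 4 d$)
$w{\left(-677,611 \right)} - S{\left(r{\left(6,18 \right)},-60 \right)} = -677 - \left(- 8 \left(26 + 6 \cdot 18\right) - -240\right) = -677 - \left(- 8 \left(26 + 108\right) + 240\right) = -677 - \left(\left(-8\right) 134 + 240\right) = -677 - \left(-1072 + 240\right) = -677 - -832 = -677 + 832 = 155$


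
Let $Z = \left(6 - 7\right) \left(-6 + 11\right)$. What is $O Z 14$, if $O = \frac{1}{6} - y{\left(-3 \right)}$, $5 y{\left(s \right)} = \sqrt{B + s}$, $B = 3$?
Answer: $- \frac{35}{3} \approx -11.667$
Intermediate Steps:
$Z = -5$ ($Z = \left(-1\right) 5 = -5$)
$y{\left(s \right)} = \frac{\sqrt{3 + s}}{5}$
$O = \frac{1}{6}$ ($O = \frac{1}{6} - \frac{\sqrt{3 - 3}}{5} = \frac{1}{6} - \frac{\sqrt{0}}{5} = \frac{1}{6} - \frac{1}{5} \cdot 0 = \frac{1}{6} - 0 = \frac{1}{6} + 0 = \frac{1}{6} \approx 0.16667$)
$O Z 14 = \frac{1}{6} \left(-5\right) 14 = \left(- \frac{5}{6}\right) 14 = - \frac{35}{3}$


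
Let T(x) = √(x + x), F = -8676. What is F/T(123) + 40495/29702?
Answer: 40495/29702 - 1446*√246/41 ≈ -551.80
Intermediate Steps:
T(x) = √2*√x (T(x) = √(2*x) = √2*√x)
F/T(123) + 40495/29702 = -8676*√246/246 + 40495/29702 = -8676*√246/246 + 40495*(1/29702) = -1446*√246/41 + 40495/29702 = 40495/29702 - 1446*√246/41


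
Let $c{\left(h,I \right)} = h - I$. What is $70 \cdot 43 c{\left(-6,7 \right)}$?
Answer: $-39130$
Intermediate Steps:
$70 \cdot 43 c{\left(-6,7 \right)} = 70 \cdot 43 \left(-6 - 7\right) = 3010 \left(-6 - 7\right) = 3010 \left(-13\right) = -39130$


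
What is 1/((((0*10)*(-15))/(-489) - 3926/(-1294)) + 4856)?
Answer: 647/3143795 ≈ 0.00020580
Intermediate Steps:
1/((((0*10)*(-15))/(-489) - 3926/(-1294)) + 4856) = 1/(((0*(-15))*(-1/489) - 3926*(-1/1294)) + 4856) = 1/((0*(-1/489) + 1963/647) + 4856) = 1/((0 + 1963/647) + 4856) = 1/(1963/647 + 4856) = 1/(3143795/647) = 647/3143795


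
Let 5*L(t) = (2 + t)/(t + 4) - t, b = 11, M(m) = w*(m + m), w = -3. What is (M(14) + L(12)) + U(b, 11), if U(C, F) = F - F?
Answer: -3449/40 ≈ -86.225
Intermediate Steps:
M(m) = -6*m (M(m) = -3*(m + m) = -6*m)
L(t) = -t/5 + (2 + t)/(5*(4 + t)) (L(t) = ((2 + t)/(t + 4) - t)/5 = ((2 + t)/(4 + t) - t)/5 = (-t + (2 + t)/(4 + t))/5 = -t/5 + (2 + t)/(5*(4 + t)))
U(C, F) = 0
(M(14) + L(12)) + U(b, 11) = (-6*14 + (2 - 1*12**2 - 3*12)/(5*(4 + 12))) + 0 = (-84 + (1/5)*(2 - 1*144 - 36)/16) + 0 = (-84 + (1/5)*(1/16)*(2 - 144 - 36)) + 0 = (-84 + (1/5)*(1/16)*(-178)) + 0 = (-84 - 89/40) + 0 = -3449/40 + 0 = -3449/40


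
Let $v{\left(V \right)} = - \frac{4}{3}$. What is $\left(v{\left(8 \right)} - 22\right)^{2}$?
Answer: $\frac{4900}{9} \approx 544.44$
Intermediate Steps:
$v{\left(V \right)} = - \frac{4}{3}$ ($v{\left(V \right)} = \left(-4\right) \frac{1}{3} = - \frac{4}{3}$)
$\left(v{\left(8 \right)} - 22\right)^{2} = \left(- \frac{4}{3} - 22\right)^{2} = \left(- \frac{70}{3}\right)^{2} = \frac{4900}{9}$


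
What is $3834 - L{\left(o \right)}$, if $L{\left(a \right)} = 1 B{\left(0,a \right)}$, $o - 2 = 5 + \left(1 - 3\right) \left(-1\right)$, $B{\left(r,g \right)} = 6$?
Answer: $3828$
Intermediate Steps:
$o = 9$ ($o = 2 + \left(5 + \left(1 - 3\right) \left(-1\right)\right) = 2 + \left(5 - -2\right) = 2 + \left(5 + 2\right) = 2 + 7 = 9$)
$L{\left(a \right)} = 6$ ($L{\left(a \right)} = 1 \cdot 6 = 6$)
$3834 - L{\left(o \right)} = 3834 - 6 = 3828$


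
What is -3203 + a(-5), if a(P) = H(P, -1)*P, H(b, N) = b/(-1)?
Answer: -3228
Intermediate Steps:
H(b, N) = -b (H(b, N) = b*(-1) = -b)
a(P) = -P² (a(P) = (-P)*P = -P²)
-3203 + a(-5) = -3203 - 1*(-5)² = -3203 - 1*25 = -3203 - 25 = -3228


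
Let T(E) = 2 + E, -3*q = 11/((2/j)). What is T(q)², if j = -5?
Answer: 4489/36 ≈ 124.69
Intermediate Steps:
q = 55/6 (q = -11/(3*(2/(-5))) = -11/(3*(2*(-⅕))) = -11/(3*(-⅖)) = -11*(-5)/(3*2) = -⅓*(-55/2) = 55/6 ≈ 9.1667)
T(q)² = (2 + 55/6)² = (67/6)² = 4489/36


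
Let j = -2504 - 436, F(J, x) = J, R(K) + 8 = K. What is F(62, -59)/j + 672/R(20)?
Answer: 82289/1470 ≈ 55.979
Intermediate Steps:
R(K) = -8 + K
j = -2940
F(62, -59)/j + 672/R(20) = 62/(-2940) + 672/(-8 + 20) = 62*(-1/2940) + 672/12 = -31/1470 + 672*(1/12) = -31/1470 + 56 = 82289/1470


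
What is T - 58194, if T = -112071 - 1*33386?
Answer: -203651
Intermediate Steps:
T = -145457 (T = -112071 - 33386 = -145457)
T - 58194 = -145457 - 58194 = -203651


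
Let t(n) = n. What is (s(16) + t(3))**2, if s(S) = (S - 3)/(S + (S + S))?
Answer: 24649/2304 ≈ 10.698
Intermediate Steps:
s(S) = (-3 + S)/(3*S) (s(S) = (-3 + S)/(S + 2*S) = (-3 + S)/((3*S)) = (-3 + S)*(1/(3*S)) = (-3 + S)/(3*S))
(s(16) + t(3))**2 = ((1/3)*(-3 + 16)/16 + 3)**2 = ((1/3)*(1/16)*13 + 3)**2 = (13/48 + 3)**2 = (157/48)**2 = 24649/2304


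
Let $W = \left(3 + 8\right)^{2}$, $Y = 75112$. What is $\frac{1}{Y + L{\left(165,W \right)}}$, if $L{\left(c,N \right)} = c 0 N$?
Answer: $\frac{1}{75112} \approx 1.3313 \cdot 10^{-5}$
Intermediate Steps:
$W = 121$ ($W = 11^{2} = 121$)
$L{\left(c,N \right)} = 0$ ($L{\left(c,N \right)} = 0 N = 0$)
$\frac{1}{Y + L{\left(165,W \right)}} = \frac{1}{75112 + 0} = \frac{1}{75112}$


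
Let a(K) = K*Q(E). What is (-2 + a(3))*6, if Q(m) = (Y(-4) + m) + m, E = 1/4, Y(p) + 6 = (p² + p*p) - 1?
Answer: 447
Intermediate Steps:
Y(p) = -7 + 2*p² (Y(p) = -6 + ((p² + p*p) - 1) = -6 + ((p² + p²) - 1) = -6 + (2*p² - 1) = -6 + (-1 + 2*p²) = -7 + 2*p²)
E = ¼ ≈ 0.25000
Q(m) = 25 + 2*m (Q(m) = ((-7 + 2*(-4)²) + m) + m = ((-7 + 2*16) + m) + m = ((-7 + 32) + m) + m = (25 + m) + m = 25 + 2*m)
a(K) = 51*K/2 (a(K) = K*(25 + 2*(¼)) = K*(25 + ½) = K*(51/2) = 51*K/2)
(-2 + a(3))*6 = (-2 + (51/2)*3)*6 = (-2 + 153/2)*6 = (149/2)*6 = 447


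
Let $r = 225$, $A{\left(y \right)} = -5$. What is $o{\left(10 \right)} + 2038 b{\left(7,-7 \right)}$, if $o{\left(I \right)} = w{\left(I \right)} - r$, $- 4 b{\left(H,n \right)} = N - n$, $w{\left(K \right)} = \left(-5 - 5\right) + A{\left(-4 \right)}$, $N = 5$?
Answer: $-6354$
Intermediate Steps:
$w{\left(K \right)} = -15$ ($w{\left(K \right)} = \left(-5 - 5\right) - 5 = -10 - 5 = -15$)
$b{\left(H,n \right)} = - \frac{5}{4} + \frac{n}{4}$ ($b{\left(H,n \right)} = - \frac{5 - n}{4} = - \frac{5}{4} + \frac{n}{4}$)
$o{\left(I \right)} = -240$ ($o{\left(I \right)} = -15 - 225 = -240$)
$o{\left(10 \right)} + 2038 b{\left(7,-7 \right)} = -240 + 2038 \left(- \frac{5}{4} + \frac{1}{4} \left(-7\right)\right) = -240 + 2038 \left(- \frac{5}{4} - \frac{7}{4}\right) = -240 + 2038 \left(-3\right) = -240 - 6114 = -6354$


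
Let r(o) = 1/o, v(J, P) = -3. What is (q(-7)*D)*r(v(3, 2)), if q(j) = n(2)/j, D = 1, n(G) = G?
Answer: 2/21 ≈ 0.095238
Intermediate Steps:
q(j) = 2/j
(q(-7)*D)*r(v(3, 2)) = ((2/(-7))*1)/(-3) = ((2*(-1/7))*1)*(-1/3) = -2/7*1*(-1/3) = -2/7*(-1/3) = 2/21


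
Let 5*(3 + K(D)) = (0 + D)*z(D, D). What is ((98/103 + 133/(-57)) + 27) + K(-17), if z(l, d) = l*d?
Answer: -1483172/1545 ≈ -959.98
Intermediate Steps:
z(l, d) = d*l
K(D) = -3 + D³/5 (K(D) = -3 + ((0 + D)*(D*D))/5 = -3 + (D*D²)/5 = -3 + D³/5)
((98/103 + 133/(-57)) + 27) + K(-17) = ((98/103 + 133/(-57)) + 27) + (-3 + (⅕)*(-17)³) = ((98*(1/103) + 133*(-1/57)) + 27) + (-3 + (⅕)*(-4913)) = ((98/103 - 7/3) + 27) + (-3 - 4913/5) = (-427/309 + 27) - 4928/5 = 7916/309 - 4928/5 = -1483172/1545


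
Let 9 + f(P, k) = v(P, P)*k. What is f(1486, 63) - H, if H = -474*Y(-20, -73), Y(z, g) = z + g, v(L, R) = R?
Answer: 49527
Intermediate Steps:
Y(z, g) = g + z
f(P, k) = -9 + P*k
H = 44082 (H = -474*(-73 - 20) = -474*(-93) = 44082)
f(1486, 63) - H = (-9 + 1486*63) - 1*44082 = (-9 + 93618) - 44082 = 93609 - 44082 = 49527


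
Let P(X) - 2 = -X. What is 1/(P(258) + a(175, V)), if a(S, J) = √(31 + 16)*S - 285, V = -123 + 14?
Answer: 541/1146694 + 175*√47/1146694 ≈ 0.0015181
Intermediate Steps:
V = -109
a(S, J) = -285 + S*√47 (a(S, J) = √47*S - 285 = S*√47 - 285 = -285 + S*√47)
P(X) = 2 - X
1/(P(258) + a(175, V)) = 1/((2 - 1*258) + (-285 + 175*√47)) = 1/((2 - 258) + (-285 + 175*√47)) = 1/(-256 + (-285 + 175*√47)) = 1/(-541 + 175*√47)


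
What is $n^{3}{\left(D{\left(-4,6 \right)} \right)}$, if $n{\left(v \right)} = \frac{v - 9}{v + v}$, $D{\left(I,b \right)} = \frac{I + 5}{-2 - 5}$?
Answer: $32768$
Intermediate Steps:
$D{\left(I,b \right)} = - \frac{5}{7} - \frac{I}{7}$ ($D{\left(I,b \right)} = \frac{5 + I}{-7} = \left(5 + I\right) \left(- \frac{1}{7}\right) = - \frac{5}{7} - \frac{I}{7}$)
$n{\left(v \right)} = \frac{-9 + v}{2 v}$
$n^{3}{\left(D{\left(-4,6 \right)} \right)} = \left(\frac{-9 - \frac{1}{7}}{2 \left(- \frac{5}{7} - - \frac{4}{7}\right)}\right)^{3} = \left(\frac{-9 + \left(- \frac{5}{7} + \frac{4}{7}\right)}{2 \left(- \frac{5}{7} + \frac{4}{7}\right)}\right)^{3} = \left(\frac{-9 - \frac{1}{7}}{2 \left(- \frac{1}{7}\right)}\right)^{3} = \left(\frac{1}{2} \left(-7\right) \left(- \frac{64}{7}\right)\right)^{3} = 32^{3} = 32768$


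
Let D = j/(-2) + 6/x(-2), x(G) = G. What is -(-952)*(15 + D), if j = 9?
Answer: 7140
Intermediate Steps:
D = -15/2 (D = 9/(-2) + 6/(-2) = 9*(-½) + 6*(-½) = -9/2 - 3 = -15/2 ≈ -7.5000)
-(-952)*(15 + D) = -(-952)*(15 - 15/2) = -(-952)*15/2 = -68*(-105) = 7140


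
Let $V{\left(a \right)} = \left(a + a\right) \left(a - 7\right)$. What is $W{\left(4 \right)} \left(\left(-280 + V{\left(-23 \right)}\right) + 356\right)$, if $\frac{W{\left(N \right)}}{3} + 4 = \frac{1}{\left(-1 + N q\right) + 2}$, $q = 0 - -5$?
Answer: $-17264$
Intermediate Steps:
$V{\left(a \right)} = 2 a \left(-7 + a\right)$
$q = 5$ ($q = 0 + 5 = 5$)
$W{\left(N \right)} = -12 + \frac{3}{1 + 5 N}$ ($W{\left(N \right)} = -12 + \frac{3}{\left(-1 + N 5\right) + 2} = -12 + \frac{3}{\left(-1 + 5 N\right) + 2} = -12 + \frac{3}{1 + 5 N}$)
$W{\left(4 \right)} \left(\left(-280 + V{\left(-23 \right)}\right) + 356\right) = \frac{3 \left(-3 - 80\right)}{1 + 5 \cdot 4} \left(\left(-280 + 2 \left(-23\right) \left(-7 - 23\right)\right) + 356\right) = \frac{3 \left(-3 - 80\right)}{1 + 20} \left(\left(-280 + 2 \left(-23\right) \left(-30\right)\right) + 356\right) = 3 \cdot \frac{1}{21} \left(-83\right) \left(\left(-280 + 1380\right) + 356\right) = 3 \cdot \frac{1}{21} \left(-83\right) \left(1100 + 356\right) = \left(- \frac{83}{7}\right) 1456 = -17264$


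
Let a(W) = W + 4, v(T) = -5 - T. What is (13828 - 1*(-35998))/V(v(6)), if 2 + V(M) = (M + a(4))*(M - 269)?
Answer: 24913/419 ≈ 59.458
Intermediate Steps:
a(W) = 4 + W
V(M) = -2 + (-269 + M)*(8 + M) (V(M) = -2 + (M + (4 + 4))*(M - 269) = -2 + (M + 8)*(-269 + M) = -2 + (8 + M)*(-269 + M) = -2 + (-269 + M)*(8 + M))
(13828 - 1*(-35998))/V(v(6)) = (13828 - 1*(-35998))/(-2154 + (-5 - 1*6)**2 - 261*(-5 - 1*6)) = (13828 + 35998)/(-2154 + (-5 - 6)**2 - 261*(-5 - 6)) = 49826/(-2154 + (-11)**2 - 261*(-11)) = 49826/(-2154 + 121 + 2871) = 49826/838 = 49826*(1/838) = 24913/419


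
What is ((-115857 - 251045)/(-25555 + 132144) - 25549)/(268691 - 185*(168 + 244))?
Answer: -2723609263/20515291419 ≈ -0.13276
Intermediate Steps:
((-115857 - 251045)/(-25555 + 132144) - 25549)/(268691 - 185*(168 + 244)) = (-366902/106589 - 25549)/(268691 - 185*412) = (-366902*1/106589 - 25549)/(268691 - 76220) = (-366902/106589 - 25549)/192471 = -2723609263/106589*1/192471 = -2723609263/20515291419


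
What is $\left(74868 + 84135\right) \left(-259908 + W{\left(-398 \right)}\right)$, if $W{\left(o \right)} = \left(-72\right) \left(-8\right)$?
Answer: $-41234565996$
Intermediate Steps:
$W{\left(o \right)} = 576$
$\left(74868 + 84135\right) \left(-259908 + W{\left(-398 \right)}\right) = \left(74868 + 84135\right) \left(-259908 + 576\right) = 159003 \left(-259332\right) = -41234565996$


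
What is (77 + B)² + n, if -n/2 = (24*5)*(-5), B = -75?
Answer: 1204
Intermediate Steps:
n = 1200 (n = -2*24*5*(-5) = -240*(-5) = -2*(-600) = 1200)
(77 + B)² + n = (77 - 75)² + 1200 = 2² + 1200 = 4 + 1200 = 1204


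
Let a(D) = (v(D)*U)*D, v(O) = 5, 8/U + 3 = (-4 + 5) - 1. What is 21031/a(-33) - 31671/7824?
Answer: 6275471/143440 ≈ 43.750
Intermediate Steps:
U = -8/3 (U = 8/(-3 + ((-4 + 5) - 1)) = 8/(-3 + (1 - 1)) = 8/(-3 + 0) = 8/(-3) = 8*(-1/3) = -8/3 ≈ -2.6667)
a(D) = -40*D/3 (a(D) = (5*(-8/3))*D = -40*D/3)
21031/a(-33) - 31671/7824 = 21031/((-40/3*(-33))) - 31671/7824 = 21031/440 - 31671*1/7824 = 21031*(1/440) - 10557/2608 = 21031/440 - 10557/2608 = 6275471/143440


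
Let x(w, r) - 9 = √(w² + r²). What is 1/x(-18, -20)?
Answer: -9/643 + 2*√181/643 ≈ 0.027850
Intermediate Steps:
x(w, r) = 9 + √(r² + w²) (x(w, r) = 9 + √(w² + r²) = 9 + √(r² + w²))
1/x(-18, -20) = 1/(9 + √((-20)² + (-18)²)) = 1/(9 + √(400 + 324)) = 1/(9 + √724) = 1/(9 + 2*√181)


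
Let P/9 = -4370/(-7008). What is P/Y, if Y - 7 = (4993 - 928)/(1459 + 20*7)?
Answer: 3493815/5940448 ≈ 0.58814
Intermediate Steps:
Y = 5086/533 (Y = 7 + (4993 - 928)/(1459 + 20*7) = 7 + 4065/(1459 + 140) = 7 + 4065/1599 = 7 + 4065*(1/1599) = 7 + 1355/533 = 5086/533 ≈ 9.5422)
P = 6555/1168 (P = 9*(-4370/(-7008)) = 9*(-4370*(-1/7008)) = 9*(2185/3504) = 6555/1168 ≈ 5.6122)
P/Y = 6555/(1168*(5086/533)) = (6555/1168)*(533/5086) = 3493815/5940448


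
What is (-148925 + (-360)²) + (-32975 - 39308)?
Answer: -91608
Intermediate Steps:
(-148925 + (-360)²) + (-32975 - 39308) = (-148925 + 129600) - 72283 = -19325 - 72283 = -91608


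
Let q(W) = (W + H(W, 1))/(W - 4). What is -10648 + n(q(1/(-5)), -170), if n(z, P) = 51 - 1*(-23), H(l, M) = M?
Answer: -10574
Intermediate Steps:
q(W) = (1 + W)/(-4 + W) (q(W) = (W + 1)/(W - 4) = (1 + W)/(-4 + W))
n(z, P) = 74 (n(z, P) = 51 + 23 = 74)
-10648 + n(q(1/(-5)), -170) = -10648 + 74 = -10574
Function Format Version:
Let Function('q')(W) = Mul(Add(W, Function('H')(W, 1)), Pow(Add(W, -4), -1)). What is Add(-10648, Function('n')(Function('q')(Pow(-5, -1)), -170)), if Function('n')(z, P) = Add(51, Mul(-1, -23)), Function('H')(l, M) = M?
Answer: -10574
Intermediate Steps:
Function('q')(W) = Mul(Pow(Add(-4, W), -1), Add(1, W)) (Function('q')(W) = Mul(Add(W, 1), Pow(Add(W, -4), -1)) = Mul(Add(1, W), Pow(Add(-4, W), -1)) = Mul(Pow(Add(-4, W), -1), Add(1, W)))
Function('n')(z, P) = 74 (Function('n')(z, P) = Add(51, 23) = 74)
Add(-10648, Function('n')(Function('q')(Pow(-5, -1)), -170)) = Add(-10648, 74) = -10574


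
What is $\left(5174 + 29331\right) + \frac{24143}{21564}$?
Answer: $\frac{744089963}{21564} \approx 34506.0$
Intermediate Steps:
$\left(5174 + 29331\right) + \frac{24143}{21564} = 34505 + 24143 \cdot \frac{1}{21564} = 34505 + \frac{24143}{21564} = \frac{744089963}{21564}$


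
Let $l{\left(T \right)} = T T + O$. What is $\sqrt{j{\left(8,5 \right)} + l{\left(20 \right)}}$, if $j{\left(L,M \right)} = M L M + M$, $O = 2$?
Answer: $\sqrt{607} \approx 24.637$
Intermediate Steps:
$j{\left(L,M \right)} = M + L M^{2}$ ($j{\left(L,M \right)} = L M M + M = L M^{2} + M = M + L M^{2}$)
$l{\left(T \right)} = 2 + T^{2}$ ($l{\left(T \right)} = T T + 2 = T^{2} + 2 = 2 + T^{2}$)
$\sqrt{j{\left(8,5 \right)} + l{\left(20 \right)}} = \sqrt{5 \left(1 + 8 \cdot 5\right) + \left(2 + 20^{2}\right)} = \sqrt{5 \left(1 + 40\right) + \left(2 + 400\right)} = \sqrt{5 \cdot 41 + 402} = \sqrt{205 + 402} = \sqrt{607}$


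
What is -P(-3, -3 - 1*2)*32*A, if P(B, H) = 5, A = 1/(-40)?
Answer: 4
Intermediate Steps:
A = -1/40 ≈ -0.025000
-P(-3, -3 - 1*2)*32*A = -5*32*(-1)/40 = -160*(-1)/40 = -1*(-4) = 4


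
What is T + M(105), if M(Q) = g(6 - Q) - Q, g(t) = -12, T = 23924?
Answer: 23807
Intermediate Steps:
M(Q) = -12 - Q
T + M(105) = 23924 + (-12 - 1*105) = 23924 + (-12 - 105) = 23924 - 117 = 23807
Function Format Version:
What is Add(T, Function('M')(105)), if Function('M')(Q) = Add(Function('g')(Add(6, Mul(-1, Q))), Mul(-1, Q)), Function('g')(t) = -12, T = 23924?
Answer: 23807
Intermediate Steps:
Function('M')(Q) = Add(-12, Mul(-1, Q))
Add(T, Function('M')(105)) = Add(23924, Add(-12, Mul(-1, 105))) = Add(23924, Add(-12, -105)) = Add(23924, -117) = 23807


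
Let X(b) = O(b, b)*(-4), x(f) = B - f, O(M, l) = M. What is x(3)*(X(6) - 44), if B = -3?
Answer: 408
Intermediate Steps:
x(f) = -3 - f
X(b) = -4*b (X(b) = b*(-4) = -4*b)
x(3)*(X(6) - 44) = (-3 - 1*3)*(-4*6 - 44) = (-3 - 3)*(-24 - 44) = -6*(-68) = 408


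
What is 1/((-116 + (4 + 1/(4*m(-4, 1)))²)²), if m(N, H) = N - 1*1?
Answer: 160000/1612745281 ≈ 9.9210e-5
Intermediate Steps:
m(N, H) = -1 + N (m(N, H) = N - 1 = -1 + N)
1/((-116 + (4 + 1/(4*m(-4, 1)))²)²) = 1/((-116 + (4 + 1/(4*(-1 - 4)))²)²) = 1/((-116 + (4 + 1/(4*(-5)))²)²) = 1/((-116 + (4 + 1/(-20))²)²) = 1/((-116 + (4 - 1/20)²)²) = 1/((-116 + (79/20)²)²) = 1/((-116 + 6241/400)²) = 1/((-40159/400)²) = 1/(1612745281/160000) = 160000/1612745281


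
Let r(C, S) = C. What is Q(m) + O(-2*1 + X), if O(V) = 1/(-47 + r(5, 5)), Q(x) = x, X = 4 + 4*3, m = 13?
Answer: 545/42 ≈ 12.976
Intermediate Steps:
X = 16 (X = 4 + 12 = 16)
O(V) = -1/42 (O(V) = 1/(-47 + 5) = 1/(-42) = -1/42)
Q(m) + O(-2*1 + X) = 13 - 1/42 = 545/42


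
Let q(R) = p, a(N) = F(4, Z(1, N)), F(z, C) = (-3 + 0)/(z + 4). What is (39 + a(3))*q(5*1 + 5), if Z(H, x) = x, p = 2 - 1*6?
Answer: -309/2 ≈ -154.50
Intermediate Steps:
p = -4 (p = 2 - 6 = -4)
F(z, C) = -3/(4 + z)
a(N) = -3/8 (a(N) = -3/(4 + 4) = -3/8)
q(R) = -4
(39 + a(3))*q(5*1 + 5) = (39 - 3/8)*(-4) = (309/8)*(-4) = -309/2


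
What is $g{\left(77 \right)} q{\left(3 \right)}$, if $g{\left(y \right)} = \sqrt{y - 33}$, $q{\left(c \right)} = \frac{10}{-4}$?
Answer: $- 5 \sqrt{11} \approx -16.583$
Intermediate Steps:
$q{\left(c \right)} = - \frac{5}{2}$ ($q{\left(c \right)} = 10 \left(- \frac{1}{4}\right) = - \frac{5}{2}$)
$g{\left(y \right)} = \sqrt{-33 + y}$
$g{\left(77 \right)} q{\left(3 \right)} = \sqrt{-33 + 77} \left(- \frac{5}{2}\right) = \sqrt{44} \left(- \frac{5}{2}\right) = 2 \sqrt{11} \left(- \frac{5}{2}\right) = - 5 \sqrt{11}$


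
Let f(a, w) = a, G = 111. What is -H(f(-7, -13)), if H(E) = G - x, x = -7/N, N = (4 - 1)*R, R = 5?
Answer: -1672/15 ≈ -111.47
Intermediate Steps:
N = 15 (N = (4 - 1)*5 = 3*5 = 15)
x = -7/15 ≈ -0.46667
H(E) = 1672/15 (H(E) = 111 - 1*(-7/15) = 111 + 7/15 = 1672/15)
-H(f(-7, -13)) = -1*1672/15 = -1672/15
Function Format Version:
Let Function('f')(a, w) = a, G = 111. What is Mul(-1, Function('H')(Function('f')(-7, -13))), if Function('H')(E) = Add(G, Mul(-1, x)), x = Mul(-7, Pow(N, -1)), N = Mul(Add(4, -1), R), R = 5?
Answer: Rational(-1672, 15) ≈ -111.47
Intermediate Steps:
N = 15 (N = Mul(Add(4, -1), 5) = Mul(3, 5) = 15)
x = Rational(-7, 15) (x = Mul(-7, Pow(15, -1)) = Mul(-7, Rational(1, 15)) = Rational(-7, 15) ≈ -0.46667)
Function('H')(E) = Rational(1672, 15) (Function('H')(E) = Add(111, Mul(-1, Rational(-7, 15))) = Add(111, Rational(7, 15)) = Rational(1672, 15))
Mul(-1, Function('H')(Function('f')(-7, -13))) = Mul(-1, Rational(1672, 15)) = Rational(-1672, 15)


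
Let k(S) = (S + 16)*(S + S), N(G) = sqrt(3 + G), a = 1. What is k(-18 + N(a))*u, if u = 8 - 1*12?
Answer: 0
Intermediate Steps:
u = -4 (u = 8 - 12 = -4)
k(S) = 2*S*(16 + S) (k(S) = (16 + S)*(2*S) = 2*S*(16 + S))
k(-18 + N(a))*u = (2*(-18 + sqrt(3 + 1))*(16 + (-18 + sqrt(3 + 1))))*(-4) = (2*(-18 + sqrt(4))*(16 + (-18 + sqrt(4))))*(-4) = (2*(-18 + 2)*(16 + (-18 + 2)))*(-4) = (2*(-16)*(16 - 16))*(-4) = (2*(-16)*0)*(-4) = 0*(-4) = 0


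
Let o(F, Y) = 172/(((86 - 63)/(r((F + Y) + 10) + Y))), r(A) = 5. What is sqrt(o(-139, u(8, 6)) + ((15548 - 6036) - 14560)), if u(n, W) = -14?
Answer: 2*I*sqrt(676499)/23 ≈ 71.521*I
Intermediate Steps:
o(F, Y) = 860/23 + 172*Y/23 (o(F, Y) = 172/(((86 - 63)/(5 + Y))) = 172/((23/(5 + Y))) = 172*(5/23 + Y/23) = 860/23 + 172*Y/23)
sqrt(o(-139, u(8, 6)) + ((15548 - 6036) - 14560)) = sqrt((860/23 + (172/23)*(-14)) + ((15548 - 6036) - 14560)) = sqrt((860/23 - 2408/23) + (9512 - 14560)) = sqrt(-1548/23 - 5048) = sqrt(-117652/23) = 2*I*sqrt(676499)/23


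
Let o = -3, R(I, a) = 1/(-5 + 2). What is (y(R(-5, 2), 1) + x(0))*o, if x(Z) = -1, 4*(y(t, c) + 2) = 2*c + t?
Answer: 31/4 ≈ 7.7500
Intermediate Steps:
R(I, a) = -⅓ (R(I, a) = 1/(-3) = -⅓)
y(t, c) = -2 + c/2 + t/4 (y(t, c) = -2 + (2*c + t)/4 = -2 + (t + 2*c)/4 = -2 + (c/2 + t/4) = -2 + c/2 + t/4)
(y(R(-5, 2), 1) + x(0))*o = ((-2 + (½)*1 + (¼)*(-⅓)) - 1)*(-3) = ((-2 + ½ - 1/12) - 1)*(-3) = (-19/12 - 1)*(-3) = -31/12*(-3) = 31/4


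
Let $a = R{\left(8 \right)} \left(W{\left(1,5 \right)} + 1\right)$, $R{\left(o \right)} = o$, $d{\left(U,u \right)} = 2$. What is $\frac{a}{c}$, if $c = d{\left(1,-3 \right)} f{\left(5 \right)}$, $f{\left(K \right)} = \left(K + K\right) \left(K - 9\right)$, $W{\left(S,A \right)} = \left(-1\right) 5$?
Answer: $\frac{2}{5} \approx 0.4$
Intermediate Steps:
$W{\left(S,A \right)} = -5$
$f{\left(K \right)} = 2 K \left(-9 + K\right)$
$c = -80$ ($c = 2 \cdot 2 \cdot 5 \left(-9 + 5\right) = 2 \cdot 2 \cdot 5 \left(-4\right) = 2 \left(-40\right) = -80$)
$a = -32$ ($a = 8 \left(-5 + 1\right) = 8 \left(-4\right) = -32$)
$\frac{a}{c} = - \frac{32}{-80} = \left(-32\right) \left(- \frac{1}{80}\right) = \frac{2}{5}$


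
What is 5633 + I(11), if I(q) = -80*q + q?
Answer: 4764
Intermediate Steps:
I(q) = -79*q
5633 + I(11) = 5633 - 79*11 = 5633 - 869 = 4764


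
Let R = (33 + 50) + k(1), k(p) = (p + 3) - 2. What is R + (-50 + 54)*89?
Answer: 441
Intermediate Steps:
k(p) = 1 + p (k(p) = (3 + p) - 2 = 1 + p)
R = 85 (R = (33 + 50) + (1 + 1) = 83 + 2 = 85)
R + (-50 + 54)*89 = 85 + (-50 + 54)*89 = 85 + 4*89 = 85 + 356 = 441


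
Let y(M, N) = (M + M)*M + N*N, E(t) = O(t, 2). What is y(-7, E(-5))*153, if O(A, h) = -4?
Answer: 17442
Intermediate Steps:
E(t) = -4
y(M, N) = N**2 + 2*M**2 (y(M, N) = (2*M)*M + N**2 = 2*M**2 + N**2 = N**2 + 2*M**2)
y(-7, E(-5))*153 = ((-4)**2 + 2*(-7)**2)*153 = (16 + 2*49)*153 = (16 + 98)*153 = 114*153 = 17442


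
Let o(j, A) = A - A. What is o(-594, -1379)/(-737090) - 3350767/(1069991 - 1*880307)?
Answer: -3350767/189684 ≈ -17.665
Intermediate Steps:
o(j, A) = 0
o(-594, -1379)/(-737090) - 3350767/(1069991 - 1*880307) = 0/(-737090) - 3350767/(1069991 - 1*880307) = 0*(-1/737090) - 3350767/(1069991 - 880307) = 0 - 3350767/189684 = -3350767/189684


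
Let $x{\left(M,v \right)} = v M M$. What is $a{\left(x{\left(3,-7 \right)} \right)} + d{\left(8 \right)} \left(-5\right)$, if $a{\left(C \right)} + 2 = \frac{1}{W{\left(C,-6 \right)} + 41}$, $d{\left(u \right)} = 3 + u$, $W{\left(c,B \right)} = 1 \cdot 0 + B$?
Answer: $- \frac{1994}{35} \approx -56.971$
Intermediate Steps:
$W{\left(c,B \right)} = B$ ($W{\left(c,B \right)} = 0 + B = B$)
$x{\left(M,v \right)} = v M^{2}$ ($x{\left(M,v \right)} = M v M = v M^{2}$)
$a{\left(C \right)} = - \frac{69}{35}$ ($a{\left(C \right)} = -2 + \frac{1}{-6 + 41} = -2 + \frac{1}{35} = - \frac{69}{35}$)
$a{\left(x{\left(3,-7 \right)} \right)} + d{\left(8 \right)} \left(-5\right) = - \frac{69}{35} + \left(3 + 8\right) \left(-5\right) = - \frac{69}{35} + 11 \left(-5\right) = - \frac{69}{35} - 55 = - \frac{1994}{35}$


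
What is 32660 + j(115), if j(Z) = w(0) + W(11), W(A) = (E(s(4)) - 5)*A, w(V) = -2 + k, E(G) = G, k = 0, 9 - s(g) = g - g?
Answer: 32702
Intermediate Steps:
s(g) = 9 (s(g) = 9 - (g - g) = 9 - 1*0 = 9 + 0 = 9)
w(V) = -2 (w(V) = -2 + 0 = -2)
W(A) = 4*A (W(A) = (9 - 5)*A = 4*A)
j(Z) = 42 (j(Z) = -2 + 4*11 = -2 + 44 = 42)
32660 + j(115) = 32660 + 42 = 32702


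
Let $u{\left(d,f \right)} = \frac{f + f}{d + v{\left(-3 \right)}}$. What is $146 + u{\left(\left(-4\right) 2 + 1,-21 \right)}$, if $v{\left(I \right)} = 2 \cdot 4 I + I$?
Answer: $\frac{2503}{17} \approx 147.24$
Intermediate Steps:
$v{\left(I \right)} = 9 I$ ($v{\left(I \right)} = 8 I + I = 9 I$)
$u{\left(d,f \right)} = \frac{2 f}{-27 + d}$ ($u{\left(d,f \right)} = \frac{f + f}{d + 9 \left(-3\right)} = \frac{2 f}{d - 27} = \frac{2 f}{-27 + d}$)
$146 + u{\left(\left(-4\right) 2 + 1,-21 \right)} = 146 + 2 \left(-21\right) \frac{1}{-27 + \left(\left(-4\right) 2 + 1\right)} = 146 + 2 \left(-21\right) \frac{1}{-27 + \left(-8 + 1\right)} = 146 + 2 \left(-21\right) \frac{1}{-27 - 7} = 146 + 2 \left(-21\right) \frac{1}{-34} = 146 + 2 \left(-21\right) \left(- \frac{1}{34}\right) = 146 + \frac{21}{17} = \frac{2503}{17}$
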